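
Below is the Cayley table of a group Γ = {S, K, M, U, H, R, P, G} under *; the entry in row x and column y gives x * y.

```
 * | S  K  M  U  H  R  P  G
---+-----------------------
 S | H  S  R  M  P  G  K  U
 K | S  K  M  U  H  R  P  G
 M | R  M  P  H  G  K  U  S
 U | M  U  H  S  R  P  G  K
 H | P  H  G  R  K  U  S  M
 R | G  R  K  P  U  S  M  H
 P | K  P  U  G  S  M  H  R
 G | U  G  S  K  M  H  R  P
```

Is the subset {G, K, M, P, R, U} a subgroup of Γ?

G * R = H, which is not in {G, K, M, P, R, U}.
The subset is not closed under *, so it is not a subgroup.
(Structurally, Γ here is isomorphic to the cyclic group Z_8.)

No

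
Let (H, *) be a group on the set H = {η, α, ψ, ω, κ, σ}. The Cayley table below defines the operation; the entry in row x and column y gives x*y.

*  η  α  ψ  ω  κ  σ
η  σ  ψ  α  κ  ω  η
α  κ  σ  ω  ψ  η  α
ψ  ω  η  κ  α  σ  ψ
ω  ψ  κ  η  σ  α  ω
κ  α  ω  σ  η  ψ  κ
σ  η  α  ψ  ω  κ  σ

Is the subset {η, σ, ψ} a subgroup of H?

ψ*ψ = κ, which is not in {η, σ, ψ}.
The subset is not closed under *, so it is not a subgroup.

No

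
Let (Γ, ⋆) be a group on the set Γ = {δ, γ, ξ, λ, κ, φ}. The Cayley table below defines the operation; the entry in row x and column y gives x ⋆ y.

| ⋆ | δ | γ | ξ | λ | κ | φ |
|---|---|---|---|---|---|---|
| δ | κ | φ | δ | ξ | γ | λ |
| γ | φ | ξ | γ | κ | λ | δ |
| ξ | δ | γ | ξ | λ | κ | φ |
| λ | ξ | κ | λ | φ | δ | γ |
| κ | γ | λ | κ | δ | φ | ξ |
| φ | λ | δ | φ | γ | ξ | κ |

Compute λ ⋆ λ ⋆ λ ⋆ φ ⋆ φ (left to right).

λ ⋆ λ = φ
φ ⋆ λ = γ
γ ⋆ φ = δ
δ ⋆ φ = λ
(Structurally, Γ here is isomorphic to the cyclic group Z_6.)

λ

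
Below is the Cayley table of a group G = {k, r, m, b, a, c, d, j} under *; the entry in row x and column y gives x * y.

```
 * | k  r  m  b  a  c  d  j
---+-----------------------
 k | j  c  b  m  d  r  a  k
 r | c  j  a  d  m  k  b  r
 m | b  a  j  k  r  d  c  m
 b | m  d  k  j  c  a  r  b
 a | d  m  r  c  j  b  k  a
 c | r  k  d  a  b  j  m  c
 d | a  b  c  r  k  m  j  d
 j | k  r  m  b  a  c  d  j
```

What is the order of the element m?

2

The identity element is j (its row matches the header).
m^1 = m
m^2 = m * m = j
The first power of m equal to the identity is m^2, so ord(m) = 2.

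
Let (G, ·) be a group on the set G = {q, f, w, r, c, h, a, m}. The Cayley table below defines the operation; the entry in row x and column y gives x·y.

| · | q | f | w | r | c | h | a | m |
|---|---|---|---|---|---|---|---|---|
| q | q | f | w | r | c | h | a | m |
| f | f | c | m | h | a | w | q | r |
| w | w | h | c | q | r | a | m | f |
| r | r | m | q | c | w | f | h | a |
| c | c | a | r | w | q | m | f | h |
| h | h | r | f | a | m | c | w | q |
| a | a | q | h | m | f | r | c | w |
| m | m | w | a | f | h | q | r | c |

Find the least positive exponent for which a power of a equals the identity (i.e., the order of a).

4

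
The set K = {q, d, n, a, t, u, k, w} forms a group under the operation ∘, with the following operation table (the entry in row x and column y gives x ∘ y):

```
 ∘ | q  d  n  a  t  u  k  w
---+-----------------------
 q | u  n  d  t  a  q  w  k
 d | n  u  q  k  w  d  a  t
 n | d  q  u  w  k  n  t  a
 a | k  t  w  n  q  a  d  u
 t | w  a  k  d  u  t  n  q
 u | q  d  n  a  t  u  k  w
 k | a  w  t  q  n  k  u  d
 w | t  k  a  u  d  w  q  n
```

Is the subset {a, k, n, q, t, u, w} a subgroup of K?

a ∘ k = d, which is not in {a, k, n, q, t, u, w}.
The subset is not closed under ∘, so it is not a subgroup.

No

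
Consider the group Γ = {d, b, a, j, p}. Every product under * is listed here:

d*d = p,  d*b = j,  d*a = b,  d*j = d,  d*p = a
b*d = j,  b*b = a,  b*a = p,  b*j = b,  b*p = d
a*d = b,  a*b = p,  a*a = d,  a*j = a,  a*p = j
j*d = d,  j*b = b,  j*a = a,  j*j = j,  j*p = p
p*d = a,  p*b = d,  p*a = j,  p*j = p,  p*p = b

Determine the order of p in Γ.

5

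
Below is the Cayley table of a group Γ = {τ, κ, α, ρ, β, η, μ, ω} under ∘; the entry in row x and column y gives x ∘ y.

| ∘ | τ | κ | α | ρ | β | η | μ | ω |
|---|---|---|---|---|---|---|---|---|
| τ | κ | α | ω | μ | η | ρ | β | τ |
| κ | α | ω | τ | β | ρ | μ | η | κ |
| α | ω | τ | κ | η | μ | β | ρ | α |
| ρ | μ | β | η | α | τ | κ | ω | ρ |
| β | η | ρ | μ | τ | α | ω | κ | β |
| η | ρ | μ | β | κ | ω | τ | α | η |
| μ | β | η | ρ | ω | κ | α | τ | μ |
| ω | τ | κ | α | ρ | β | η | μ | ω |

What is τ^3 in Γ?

α

τ^1 = τ
τ^2 = τ ∘ τ = κ
τ^3 = κ ∘ τ = α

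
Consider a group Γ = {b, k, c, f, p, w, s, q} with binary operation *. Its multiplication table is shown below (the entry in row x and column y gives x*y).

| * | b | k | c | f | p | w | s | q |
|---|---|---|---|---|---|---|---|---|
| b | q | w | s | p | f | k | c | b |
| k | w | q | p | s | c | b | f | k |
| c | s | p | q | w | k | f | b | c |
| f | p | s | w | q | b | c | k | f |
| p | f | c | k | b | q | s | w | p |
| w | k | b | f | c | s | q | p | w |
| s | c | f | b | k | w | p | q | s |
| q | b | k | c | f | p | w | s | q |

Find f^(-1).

f

First locate the identity: row q matches the header, so q is the identity.
Scan row f for q: f*f = q. Hence f^(-1) = f.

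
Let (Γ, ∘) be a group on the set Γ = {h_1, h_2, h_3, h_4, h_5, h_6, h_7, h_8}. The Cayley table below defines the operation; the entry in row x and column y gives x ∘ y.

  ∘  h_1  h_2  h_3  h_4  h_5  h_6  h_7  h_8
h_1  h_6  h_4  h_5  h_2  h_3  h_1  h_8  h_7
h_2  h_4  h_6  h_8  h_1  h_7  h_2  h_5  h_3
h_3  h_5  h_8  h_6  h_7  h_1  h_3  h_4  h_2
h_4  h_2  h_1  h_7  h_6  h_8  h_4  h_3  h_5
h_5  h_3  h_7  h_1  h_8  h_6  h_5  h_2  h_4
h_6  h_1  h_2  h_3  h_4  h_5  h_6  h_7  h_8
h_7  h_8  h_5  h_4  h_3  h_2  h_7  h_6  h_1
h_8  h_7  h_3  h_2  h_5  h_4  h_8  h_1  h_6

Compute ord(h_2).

The identity element is h_6 (its row matches the header).
h_2^1 = h_2
h_2^2 = h_2 ∘ h_2 = h_6
The first power of h_2 equal to the identity is h_2^2, so ord(h_2) = 2.

2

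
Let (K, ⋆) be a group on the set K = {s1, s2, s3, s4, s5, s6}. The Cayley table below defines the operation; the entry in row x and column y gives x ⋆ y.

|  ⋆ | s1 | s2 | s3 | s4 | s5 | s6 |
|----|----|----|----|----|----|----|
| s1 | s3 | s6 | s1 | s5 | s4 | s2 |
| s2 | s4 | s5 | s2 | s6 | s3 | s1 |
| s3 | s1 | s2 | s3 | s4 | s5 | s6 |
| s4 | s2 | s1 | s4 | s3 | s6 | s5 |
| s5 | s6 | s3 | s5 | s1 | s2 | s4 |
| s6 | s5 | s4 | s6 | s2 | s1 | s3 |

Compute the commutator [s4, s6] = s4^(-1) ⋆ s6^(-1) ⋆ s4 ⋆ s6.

s2

Identity is s3; from the table s4^(-1) = s4 and s6^(-1) = s6.
s4 ⋆ s6 = s5
s5 ⋆ s4 = s1
s1 ⋆ s6 = s2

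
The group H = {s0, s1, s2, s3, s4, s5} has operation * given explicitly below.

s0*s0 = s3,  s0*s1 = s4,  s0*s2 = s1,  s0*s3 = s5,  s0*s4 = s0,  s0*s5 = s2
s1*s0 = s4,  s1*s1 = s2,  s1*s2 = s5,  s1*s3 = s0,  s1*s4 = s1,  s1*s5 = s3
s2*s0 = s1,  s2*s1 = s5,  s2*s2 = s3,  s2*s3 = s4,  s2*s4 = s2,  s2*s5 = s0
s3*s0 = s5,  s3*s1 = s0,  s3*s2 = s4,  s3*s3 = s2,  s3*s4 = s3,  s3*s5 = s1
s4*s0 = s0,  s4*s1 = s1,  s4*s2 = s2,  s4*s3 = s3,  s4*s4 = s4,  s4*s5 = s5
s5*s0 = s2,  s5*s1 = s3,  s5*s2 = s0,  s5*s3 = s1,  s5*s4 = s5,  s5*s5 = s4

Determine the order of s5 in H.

The identity element is s4 (its row matches the header).
s5^1 = s5
s5^2 = s5 * s5 = s4
The first power of s5 equal to the identity is s5^2, so ord(s5) = 2.

2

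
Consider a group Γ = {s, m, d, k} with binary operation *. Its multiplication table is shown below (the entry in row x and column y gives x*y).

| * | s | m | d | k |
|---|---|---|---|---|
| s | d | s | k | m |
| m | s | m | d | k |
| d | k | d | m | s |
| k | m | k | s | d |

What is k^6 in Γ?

d

k^1 = k
k^2 = k*k = d
k^3 = d*k = s
k^4 = s*k = m
k^5 = m*k = k
k^6 = k*k = d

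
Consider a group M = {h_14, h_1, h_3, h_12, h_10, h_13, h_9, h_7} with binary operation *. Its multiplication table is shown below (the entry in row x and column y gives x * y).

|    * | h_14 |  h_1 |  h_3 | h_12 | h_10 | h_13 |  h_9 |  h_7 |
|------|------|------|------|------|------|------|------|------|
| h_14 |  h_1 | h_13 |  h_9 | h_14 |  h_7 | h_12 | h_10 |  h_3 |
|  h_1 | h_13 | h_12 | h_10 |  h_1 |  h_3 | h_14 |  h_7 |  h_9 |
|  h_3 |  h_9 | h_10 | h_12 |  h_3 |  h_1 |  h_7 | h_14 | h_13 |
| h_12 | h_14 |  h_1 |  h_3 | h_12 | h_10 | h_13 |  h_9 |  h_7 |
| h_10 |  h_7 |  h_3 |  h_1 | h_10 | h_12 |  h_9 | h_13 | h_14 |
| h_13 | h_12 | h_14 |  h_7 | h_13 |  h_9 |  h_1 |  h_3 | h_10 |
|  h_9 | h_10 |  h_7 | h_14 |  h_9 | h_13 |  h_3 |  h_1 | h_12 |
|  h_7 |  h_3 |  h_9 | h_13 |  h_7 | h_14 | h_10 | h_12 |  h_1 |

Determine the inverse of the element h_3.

First locate the identity: row h_12 matches the header, so h_12 is the identity.
Scan row h_3 for h_12: h_3 * h_3 = h_12. Hence h_3^(-1) = h_3.

h_3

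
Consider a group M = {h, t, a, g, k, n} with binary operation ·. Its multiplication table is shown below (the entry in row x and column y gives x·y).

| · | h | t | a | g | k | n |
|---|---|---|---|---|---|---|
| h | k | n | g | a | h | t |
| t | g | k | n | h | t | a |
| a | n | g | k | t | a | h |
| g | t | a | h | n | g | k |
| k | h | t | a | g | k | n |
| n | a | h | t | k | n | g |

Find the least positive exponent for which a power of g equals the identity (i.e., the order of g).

The identity element is k (its row matches the header).
g^1 = g
g^2 = g·g = n
g^3 = n·g = k
The first power of g equal to the identity is g^3, so ord(g) = 3.

3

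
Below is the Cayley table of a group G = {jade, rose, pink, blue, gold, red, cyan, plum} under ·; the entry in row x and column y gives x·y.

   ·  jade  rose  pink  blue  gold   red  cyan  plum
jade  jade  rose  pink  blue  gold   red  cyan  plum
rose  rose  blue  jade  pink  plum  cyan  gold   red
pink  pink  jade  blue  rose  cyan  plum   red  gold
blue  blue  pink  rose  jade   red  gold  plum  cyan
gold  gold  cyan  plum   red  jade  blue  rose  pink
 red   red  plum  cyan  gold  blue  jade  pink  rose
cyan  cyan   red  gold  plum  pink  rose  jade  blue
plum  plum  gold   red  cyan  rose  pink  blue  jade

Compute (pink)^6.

pink^1 = pink
pink^2 = pink·pink = blue
pink^3 = blue·pink = rose
pink^4 = rose·pink = jade
pink^5 = jade·pink = pink
pink^6 = pink·pink = blue

blue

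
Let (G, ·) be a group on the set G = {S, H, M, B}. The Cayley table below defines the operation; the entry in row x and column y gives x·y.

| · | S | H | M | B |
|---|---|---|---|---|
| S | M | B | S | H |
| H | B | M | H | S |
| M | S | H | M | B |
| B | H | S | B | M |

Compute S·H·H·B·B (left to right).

S

S·H = B
B·H = S
S·B = H
H·B = S
(Structurally, G here is isomorphic to the Klein four-group V_4.)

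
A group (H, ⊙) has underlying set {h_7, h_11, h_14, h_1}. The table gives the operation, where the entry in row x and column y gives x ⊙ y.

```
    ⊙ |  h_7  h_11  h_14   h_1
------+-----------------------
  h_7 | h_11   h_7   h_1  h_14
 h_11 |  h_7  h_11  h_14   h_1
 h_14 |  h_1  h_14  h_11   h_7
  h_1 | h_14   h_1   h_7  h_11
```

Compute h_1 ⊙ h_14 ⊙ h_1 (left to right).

h_14

h_1 ⊙ h_14 = h_7
h_7 ⊙ h_1 = h_14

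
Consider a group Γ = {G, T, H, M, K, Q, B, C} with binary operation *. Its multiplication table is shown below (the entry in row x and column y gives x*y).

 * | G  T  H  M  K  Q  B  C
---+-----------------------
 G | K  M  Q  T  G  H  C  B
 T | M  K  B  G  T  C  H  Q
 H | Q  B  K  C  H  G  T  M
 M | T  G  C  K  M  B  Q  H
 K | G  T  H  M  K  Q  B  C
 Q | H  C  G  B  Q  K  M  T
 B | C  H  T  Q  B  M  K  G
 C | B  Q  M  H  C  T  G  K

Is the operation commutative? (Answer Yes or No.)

Yes

Check whether the table is symmetric across its main diagonal.
Every entry (row x, col y) equals the entry (row y, col x), so Γ is abelian.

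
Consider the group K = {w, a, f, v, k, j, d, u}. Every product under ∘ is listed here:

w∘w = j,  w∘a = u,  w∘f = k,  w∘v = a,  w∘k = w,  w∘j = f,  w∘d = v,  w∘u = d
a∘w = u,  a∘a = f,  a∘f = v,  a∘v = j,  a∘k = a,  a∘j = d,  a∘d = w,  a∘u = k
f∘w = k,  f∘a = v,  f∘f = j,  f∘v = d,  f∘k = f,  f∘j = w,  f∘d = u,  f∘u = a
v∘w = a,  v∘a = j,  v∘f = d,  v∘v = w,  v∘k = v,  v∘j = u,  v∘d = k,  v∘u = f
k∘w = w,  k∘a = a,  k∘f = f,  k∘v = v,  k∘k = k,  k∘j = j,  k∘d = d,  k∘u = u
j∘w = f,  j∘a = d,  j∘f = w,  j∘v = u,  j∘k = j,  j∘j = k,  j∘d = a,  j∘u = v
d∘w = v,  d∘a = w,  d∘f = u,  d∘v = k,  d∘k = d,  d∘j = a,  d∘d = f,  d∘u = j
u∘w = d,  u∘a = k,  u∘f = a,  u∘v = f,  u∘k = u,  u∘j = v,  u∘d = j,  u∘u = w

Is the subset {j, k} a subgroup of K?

Yes

{j, k} contains the identity k.
Checking products: every product of two elements of {j, k} (read from the table) lies in {j, k}, so the set is closed.
In a finite group, a nonempty closed subset is a subgroup. So {j, k} ≤ K.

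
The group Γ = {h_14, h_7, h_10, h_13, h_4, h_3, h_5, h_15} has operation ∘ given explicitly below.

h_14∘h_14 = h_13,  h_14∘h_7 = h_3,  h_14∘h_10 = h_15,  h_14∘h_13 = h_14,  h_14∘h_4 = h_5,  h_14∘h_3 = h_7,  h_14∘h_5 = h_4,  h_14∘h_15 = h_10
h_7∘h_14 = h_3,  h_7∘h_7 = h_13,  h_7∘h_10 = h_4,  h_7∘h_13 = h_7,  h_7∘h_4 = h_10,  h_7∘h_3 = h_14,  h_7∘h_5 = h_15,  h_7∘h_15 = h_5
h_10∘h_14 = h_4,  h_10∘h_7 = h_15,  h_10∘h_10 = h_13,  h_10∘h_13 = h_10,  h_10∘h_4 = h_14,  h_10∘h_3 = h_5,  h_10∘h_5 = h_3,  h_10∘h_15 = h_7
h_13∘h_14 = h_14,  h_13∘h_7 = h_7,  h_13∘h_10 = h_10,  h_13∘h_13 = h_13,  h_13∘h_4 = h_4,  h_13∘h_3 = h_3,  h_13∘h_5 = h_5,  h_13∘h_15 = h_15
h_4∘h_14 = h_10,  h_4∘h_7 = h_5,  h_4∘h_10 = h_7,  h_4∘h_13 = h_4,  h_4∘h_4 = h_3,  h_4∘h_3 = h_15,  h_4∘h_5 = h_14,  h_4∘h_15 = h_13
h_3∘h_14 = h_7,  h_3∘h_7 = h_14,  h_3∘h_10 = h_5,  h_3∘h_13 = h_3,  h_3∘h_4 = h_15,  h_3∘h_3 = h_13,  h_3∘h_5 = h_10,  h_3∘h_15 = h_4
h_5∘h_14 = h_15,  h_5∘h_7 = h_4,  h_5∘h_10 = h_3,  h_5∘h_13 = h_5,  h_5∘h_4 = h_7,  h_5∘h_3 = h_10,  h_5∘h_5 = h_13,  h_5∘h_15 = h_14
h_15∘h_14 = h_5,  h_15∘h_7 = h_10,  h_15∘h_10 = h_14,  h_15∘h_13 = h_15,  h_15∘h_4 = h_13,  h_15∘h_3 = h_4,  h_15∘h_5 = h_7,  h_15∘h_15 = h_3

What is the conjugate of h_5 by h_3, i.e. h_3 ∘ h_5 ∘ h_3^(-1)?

The identity is h_13. In row h_3, the entry h_13 sits in column h_3, so h_3^(-1) = h_3.
h_3 ∘ h_5 = h_10
h_10 ∘ h_3 = h_5

h_5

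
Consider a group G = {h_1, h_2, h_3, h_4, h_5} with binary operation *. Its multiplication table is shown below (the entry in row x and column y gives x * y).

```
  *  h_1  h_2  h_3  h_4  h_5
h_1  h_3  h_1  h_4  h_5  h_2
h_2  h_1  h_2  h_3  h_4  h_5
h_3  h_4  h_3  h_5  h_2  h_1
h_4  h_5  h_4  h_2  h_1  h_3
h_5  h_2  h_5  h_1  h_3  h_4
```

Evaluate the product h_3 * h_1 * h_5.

h_3

h_3 * h_1 = h_4
h_4 * h_5 = h_3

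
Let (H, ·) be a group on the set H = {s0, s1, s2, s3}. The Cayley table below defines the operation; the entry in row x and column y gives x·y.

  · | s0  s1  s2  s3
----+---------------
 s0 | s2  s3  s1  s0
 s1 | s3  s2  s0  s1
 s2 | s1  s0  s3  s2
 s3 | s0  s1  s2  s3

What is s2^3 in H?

s2^1 = s2
s2^2 = s2·s2 = s3
s2^3 = s3·s2 = s2

s2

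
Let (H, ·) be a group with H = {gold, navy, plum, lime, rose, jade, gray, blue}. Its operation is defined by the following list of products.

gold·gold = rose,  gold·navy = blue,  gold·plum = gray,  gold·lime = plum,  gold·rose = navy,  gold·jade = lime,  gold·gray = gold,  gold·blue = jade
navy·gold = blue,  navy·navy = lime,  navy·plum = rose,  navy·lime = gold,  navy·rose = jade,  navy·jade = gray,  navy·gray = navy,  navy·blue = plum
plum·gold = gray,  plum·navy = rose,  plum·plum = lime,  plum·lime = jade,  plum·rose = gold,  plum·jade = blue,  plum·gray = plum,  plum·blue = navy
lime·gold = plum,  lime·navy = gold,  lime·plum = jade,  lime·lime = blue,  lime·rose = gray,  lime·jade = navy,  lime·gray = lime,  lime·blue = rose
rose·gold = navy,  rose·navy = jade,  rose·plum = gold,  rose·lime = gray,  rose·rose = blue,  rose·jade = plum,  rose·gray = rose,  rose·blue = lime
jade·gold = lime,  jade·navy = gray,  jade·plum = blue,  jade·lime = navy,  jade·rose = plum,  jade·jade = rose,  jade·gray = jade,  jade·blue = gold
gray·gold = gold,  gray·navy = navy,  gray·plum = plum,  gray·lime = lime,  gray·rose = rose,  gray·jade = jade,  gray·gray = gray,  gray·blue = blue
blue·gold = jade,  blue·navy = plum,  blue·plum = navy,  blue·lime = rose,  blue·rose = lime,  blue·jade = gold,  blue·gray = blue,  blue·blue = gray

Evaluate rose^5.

rose

rose^1 = rose
rose^2 = rose·rose = blue
rose^3 = blue·rose = lime
rose^4 = lime·rose = gray
rose^5 = gray·rose = rose
(Structurally, H here is isomorphic to the cyclic group Z_8.)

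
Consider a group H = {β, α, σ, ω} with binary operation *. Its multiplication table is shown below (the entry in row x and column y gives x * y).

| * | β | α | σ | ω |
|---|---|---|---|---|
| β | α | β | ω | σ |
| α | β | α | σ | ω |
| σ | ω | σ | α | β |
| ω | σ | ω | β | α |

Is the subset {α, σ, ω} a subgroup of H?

No

σ * ω = β, which is not in {α, σ, ω}.
The subset is not closed under *, so it is not a subgroup.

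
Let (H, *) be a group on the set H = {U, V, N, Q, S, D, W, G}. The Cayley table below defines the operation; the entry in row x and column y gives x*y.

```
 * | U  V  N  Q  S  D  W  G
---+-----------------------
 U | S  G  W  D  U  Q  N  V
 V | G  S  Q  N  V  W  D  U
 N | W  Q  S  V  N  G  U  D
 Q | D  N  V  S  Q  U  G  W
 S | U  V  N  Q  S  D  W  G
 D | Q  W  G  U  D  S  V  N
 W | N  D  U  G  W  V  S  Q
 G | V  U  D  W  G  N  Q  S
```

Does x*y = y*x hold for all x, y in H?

Yes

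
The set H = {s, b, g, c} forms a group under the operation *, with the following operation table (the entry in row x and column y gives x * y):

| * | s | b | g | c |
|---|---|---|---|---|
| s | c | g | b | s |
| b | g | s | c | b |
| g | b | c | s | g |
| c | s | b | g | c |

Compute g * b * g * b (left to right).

g * b = c
c * g = g
g * b = c

c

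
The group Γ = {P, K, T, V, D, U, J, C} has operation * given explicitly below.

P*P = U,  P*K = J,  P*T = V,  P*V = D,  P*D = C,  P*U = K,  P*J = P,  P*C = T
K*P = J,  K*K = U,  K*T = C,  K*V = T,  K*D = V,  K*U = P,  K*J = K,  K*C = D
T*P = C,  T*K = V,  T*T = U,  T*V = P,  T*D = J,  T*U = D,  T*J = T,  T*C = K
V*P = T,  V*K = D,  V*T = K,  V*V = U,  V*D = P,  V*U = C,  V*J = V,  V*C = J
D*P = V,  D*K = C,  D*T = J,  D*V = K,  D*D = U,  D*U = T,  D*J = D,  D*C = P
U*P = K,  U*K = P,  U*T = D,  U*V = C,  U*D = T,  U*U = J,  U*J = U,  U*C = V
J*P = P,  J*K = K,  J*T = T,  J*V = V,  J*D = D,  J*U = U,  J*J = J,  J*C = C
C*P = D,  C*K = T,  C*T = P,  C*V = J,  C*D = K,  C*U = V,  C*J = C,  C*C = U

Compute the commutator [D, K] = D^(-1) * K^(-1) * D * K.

U

Identity is J; from the table D^(-1) = T and K^(-1) = P.
T * P = C
C * D = K
K * K = U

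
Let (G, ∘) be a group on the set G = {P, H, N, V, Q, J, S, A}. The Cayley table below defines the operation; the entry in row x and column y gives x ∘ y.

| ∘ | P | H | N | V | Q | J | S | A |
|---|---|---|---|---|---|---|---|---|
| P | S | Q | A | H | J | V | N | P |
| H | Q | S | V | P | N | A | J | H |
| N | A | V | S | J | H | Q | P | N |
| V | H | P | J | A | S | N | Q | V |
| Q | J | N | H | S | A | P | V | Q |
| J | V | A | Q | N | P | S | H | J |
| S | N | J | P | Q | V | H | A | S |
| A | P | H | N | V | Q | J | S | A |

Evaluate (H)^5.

H

H^1 = H
H^2 = H ∘ H = S
H^3 = S ∘ H = J
H^4 = J ∘ H = A
H^5 = A ∘ H = H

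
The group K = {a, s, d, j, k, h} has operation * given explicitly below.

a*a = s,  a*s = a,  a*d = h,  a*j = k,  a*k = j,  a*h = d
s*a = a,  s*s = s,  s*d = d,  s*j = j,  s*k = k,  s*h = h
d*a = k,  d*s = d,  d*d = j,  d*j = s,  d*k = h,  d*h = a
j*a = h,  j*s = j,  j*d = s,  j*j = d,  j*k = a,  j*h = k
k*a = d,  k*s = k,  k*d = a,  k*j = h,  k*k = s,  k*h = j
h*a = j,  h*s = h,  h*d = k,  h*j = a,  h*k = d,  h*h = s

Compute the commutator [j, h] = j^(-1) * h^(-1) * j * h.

j

Identity is s; from the table j^(-1) = d and h^(-1) = h.
d * h = a
a * j = k
k * h = j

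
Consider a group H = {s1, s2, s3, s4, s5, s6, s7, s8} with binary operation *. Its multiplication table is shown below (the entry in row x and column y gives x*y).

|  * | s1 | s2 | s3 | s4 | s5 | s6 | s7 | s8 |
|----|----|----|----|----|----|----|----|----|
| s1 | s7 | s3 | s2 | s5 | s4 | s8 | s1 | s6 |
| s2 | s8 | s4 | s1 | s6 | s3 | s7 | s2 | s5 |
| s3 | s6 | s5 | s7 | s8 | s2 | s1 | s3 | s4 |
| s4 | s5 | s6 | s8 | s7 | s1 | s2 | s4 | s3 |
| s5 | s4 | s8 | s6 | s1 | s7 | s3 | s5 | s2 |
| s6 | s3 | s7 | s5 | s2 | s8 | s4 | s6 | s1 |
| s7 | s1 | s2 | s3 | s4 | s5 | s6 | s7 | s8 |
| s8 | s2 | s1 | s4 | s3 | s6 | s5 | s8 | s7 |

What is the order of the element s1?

2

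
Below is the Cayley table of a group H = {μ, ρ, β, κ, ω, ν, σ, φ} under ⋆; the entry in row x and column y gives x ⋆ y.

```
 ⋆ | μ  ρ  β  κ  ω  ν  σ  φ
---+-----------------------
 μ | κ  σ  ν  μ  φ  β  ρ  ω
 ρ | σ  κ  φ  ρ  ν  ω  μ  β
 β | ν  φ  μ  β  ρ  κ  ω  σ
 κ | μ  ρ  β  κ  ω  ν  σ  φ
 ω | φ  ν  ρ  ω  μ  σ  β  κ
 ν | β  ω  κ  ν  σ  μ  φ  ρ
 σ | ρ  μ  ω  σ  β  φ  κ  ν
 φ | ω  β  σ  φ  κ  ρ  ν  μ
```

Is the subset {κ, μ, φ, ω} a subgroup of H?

{κ, μ, φ, ω} contains the identity κ.
Checking products: every product of two elements of {κ, μ, φ, ω} (read from the table) lies in {κ, μ, φ, ω}, so the set is closed.
In a finite group, a nonempty closed subset is a subgroup. So {κ, μ, φ, ω} ≤ H.

Yes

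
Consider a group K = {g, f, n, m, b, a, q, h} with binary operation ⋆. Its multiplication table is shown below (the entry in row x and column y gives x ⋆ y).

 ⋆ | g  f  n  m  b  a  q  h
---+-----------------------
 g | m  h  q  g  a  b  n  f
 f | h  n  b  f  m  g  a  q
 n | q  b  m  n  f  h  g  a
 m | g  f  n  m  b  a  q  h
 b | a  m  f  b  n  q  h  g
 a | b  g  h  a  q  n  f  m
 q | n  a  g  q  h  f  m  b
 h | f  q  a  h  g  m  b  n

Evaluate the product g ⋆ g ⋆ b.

g ⋆ g = m
m ⋆ b = b

b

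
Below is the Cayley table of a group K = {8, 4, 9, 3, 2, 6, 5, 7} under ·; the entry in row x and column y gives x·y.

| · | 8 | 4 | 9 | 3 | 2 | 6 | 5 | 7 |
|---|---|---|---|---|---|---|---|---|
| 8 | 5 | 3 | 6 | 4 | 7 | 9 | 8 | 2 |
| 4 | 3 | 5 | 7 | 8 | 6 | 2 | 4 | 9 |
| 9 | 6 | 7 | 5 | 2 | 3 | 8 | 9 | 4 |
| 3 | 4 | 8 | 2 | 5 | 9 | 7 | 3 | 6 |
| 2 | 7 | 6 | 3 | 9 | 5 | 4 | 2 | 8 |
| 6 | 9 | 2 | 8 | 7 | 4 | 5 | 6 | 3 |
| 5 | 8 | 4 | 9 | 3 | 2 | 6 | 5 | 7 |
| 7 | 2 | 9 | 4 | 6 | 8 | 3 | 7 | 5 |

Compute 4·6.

2

Read row 4, column 6: 4·6 = 2.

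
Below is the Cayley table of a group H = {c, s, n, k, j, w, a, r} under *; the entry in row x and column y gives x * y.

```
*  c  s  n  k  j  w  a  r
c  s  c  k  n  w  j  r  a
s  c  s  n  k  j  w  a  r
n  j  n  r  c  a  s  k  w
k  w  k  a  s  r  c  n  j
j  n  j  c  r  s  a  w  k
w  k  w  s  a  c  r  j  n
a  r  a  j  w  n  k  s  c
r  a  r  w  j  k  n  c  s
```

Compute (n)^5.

n^1 = n
n^2 = n * n = r
n^3 = r * n = w
n^4 = w * n = s
n^5 = s * n = n

n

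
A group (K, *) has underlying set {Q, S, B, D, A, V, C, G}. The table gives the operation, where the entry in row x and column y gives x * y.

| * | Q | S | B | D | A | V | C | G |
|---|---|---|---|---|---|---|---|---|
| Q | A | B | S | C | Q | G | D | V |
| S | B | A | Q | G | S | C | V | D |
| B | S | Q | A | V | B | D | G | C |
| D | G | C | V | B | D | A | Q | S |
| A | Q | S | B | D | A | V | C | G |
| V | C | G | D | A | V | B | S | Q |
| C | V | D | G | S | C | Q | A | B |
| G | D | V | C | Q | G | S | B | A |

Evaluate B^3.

B^1 = B
B^2 = B * B = A
B^3 = A * B = B

B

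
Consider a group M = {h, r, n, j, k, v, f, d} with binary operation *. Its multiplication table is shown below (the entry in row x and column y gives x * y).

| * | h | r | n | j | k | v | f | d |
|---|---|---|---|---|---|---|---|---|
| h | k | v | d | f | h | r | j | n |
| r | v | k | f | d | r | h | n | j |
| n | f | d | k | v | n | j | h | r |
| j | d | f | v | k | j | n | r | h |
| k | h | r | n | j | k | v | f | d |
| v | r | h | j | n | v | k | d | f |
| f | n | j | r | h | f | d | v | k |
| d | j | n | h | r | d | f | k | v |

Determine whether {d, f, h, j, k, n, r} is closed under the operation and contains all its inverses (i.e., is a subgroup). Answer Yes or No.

No

f * f = v, which is not in {d, f, h, j, k, n, r}.
The subset is not closed under *, so it is not a subgroup.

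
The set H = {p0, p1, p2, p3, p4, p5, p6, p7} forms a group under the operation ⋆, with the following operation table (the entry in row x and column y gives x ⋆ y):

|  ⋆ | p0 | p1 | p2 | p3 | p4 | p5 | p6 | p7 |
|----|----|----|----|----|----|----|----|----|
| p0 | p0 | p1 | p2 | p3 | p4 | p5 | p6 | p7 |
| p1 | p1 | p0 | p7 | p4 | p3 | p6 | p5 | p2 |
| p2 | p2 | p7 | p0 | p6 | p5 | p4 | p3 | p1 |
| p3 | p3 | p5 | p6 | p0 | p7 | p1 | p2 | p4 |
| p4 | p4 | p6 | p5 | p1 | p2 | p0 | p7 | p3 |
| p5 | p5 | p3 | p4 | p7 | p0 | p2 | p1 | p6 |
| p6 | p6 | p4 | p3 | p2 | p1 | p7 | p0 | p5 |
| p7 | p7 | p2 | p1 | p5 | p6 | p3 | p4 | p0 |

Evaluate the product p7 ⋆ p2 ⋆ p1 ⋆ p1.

p1

p7 ⋆ p2 = p1
p1 ⋆ p1 = p0
p0 ⋆ p1 = p1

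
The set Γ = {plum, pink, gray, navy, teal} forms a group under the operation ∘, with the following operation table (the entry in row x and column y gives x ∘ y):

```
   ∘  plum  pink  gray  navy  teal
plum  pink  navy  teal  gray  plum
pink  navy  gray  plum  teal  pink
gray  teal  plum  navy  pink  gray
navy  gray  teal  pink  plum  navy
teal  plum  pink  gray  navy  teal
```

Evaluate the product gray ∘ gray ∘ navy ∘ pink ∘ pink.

gray ∘ gray = navy
navy ∘ navy = plum
plum ∘ pink = navy
navy ∘ pink = teal

teal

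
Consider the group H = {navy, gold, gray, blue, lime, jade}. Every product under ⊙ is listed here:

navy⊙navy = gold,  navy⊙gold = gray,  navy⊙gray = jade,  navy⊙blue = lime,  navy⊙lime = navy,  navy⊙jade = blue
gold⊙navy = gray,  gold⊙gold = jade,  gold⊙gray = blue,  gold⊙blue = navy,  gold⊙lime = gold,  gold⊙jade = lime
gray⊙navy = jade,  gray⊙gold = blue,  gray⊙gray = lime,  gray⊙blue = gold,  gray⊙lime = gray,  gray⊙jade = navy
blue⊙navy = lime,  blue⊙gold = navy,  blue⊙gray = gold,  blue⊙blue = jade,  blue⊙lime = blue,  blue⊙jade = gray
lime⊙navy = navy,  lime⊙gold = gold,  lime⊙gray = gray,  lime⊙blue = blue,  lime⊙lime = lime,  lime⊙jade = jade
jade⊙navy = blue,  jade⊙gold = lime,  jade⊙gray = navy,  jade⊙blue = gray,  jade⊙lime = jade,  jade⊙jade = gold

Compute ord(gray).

The identity element is lime (its row matches the header).
gray^1 = gray
gray^2 = gray ⊙ gray = lime
The first power of gray equal to the identity is gray^2, so ord(gray) = 2.

2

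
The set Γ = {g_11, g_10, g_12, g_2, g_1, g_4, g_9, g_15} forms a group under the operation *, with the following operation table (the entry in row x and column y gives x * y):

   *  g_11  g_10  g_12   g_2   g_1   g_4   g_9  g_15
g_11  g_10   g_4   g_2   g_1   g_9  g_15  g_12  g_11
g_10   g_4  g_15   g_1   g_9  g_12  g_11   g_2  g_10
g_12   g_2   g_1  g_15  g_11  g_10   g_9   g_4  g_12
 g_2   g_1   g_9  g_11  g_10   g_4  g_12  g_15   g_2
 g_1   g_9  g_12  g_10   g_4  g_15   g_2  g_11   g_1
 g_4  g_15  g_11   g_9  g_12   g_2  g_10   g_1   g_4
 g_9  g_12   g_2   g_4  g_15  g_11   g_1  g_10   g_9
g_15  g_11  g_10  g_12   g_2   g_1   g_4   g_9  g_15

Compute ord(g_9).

4

The identity element is g_15 (its row matches the header).
g_9^1 = g_9
g_9^2 = g_9 * g_9 = g_10
g_9^3 = g_10 * g_9 = g_2
g_9^4 = g_2 * g_9 = g_15
The first power of g_9 equal to the identity is g_9^4, so ord(g_9) = 4.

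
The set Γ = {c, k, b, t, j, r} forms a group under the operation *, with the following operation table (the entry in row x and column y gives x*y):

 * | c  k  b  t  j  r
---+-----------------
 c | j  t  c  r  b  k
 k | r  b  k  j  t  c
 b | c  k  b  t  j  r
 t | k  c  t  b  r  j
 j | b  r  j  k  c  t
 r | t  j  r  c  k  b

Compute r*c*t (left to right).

r*c = t
t*t = b

b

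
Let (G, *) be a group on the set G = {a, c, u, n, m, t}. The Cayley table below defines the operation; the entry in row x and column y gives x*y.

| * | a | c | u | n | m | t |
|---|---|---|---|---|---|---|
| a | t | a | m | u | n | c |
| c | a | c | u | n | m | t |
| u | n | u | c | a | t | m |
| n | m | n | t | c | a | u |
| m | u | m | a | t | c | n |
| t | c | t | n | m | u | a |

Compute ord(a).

3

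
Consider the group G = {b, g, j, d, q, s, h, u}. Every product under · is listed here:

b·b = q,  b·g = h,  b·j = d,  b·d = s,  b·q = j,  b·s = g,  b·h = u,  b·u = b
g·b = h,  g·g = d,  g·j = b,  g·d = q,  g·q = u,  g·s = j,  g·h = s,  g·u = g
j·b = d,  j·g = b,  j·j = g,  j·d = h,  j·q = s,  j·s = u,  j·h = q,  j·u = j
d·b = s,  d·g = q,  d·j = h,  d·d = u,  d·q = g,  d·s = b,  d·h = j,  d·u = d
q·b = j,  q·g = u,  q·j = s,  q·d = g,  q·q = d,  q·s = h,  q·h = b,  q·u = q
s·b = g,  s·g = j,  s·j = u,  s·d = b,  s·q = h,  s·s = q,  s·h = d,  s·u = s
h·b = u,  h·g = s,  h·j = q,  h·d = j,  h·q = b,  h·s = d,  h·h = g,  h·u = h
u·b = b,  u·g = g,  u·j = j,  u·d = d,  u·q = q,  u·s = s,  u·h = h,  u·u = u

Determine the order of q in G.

4

The identity element is u (its row matches the header).
q^1 = q
q^2 = q·q = d
q^3 = d·q = g
q^4 = g·q = u
The first power of q equal to the identity is q^4, so ord(q) = 4.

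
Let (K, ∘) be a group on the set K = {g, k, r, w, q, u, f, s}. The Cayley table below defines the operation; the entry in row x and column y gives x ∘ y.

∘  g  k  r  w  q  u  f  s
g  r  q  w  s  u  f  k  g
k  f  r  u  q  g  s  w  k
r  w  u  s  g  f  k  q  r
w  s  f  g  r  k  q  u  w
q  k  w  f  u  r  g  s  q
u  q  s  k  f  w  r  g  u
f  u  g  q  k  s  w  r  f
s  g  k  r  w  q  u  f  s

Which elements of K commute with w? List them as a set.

{g, r, s, w}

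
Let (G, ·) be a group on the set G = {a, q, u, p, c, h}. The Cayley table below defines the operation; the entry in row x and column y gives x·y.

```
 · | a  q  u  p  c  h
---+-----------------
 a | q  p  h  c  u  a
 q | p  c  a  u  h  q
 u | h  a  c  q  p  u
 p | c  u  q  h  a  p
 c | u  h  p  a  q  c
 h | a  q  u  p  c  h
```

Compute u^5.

u^1 = u
u^2 = u·u = c
u^3 = c·u = p
u^4 = p·u = q
u^5 = q·u = a

a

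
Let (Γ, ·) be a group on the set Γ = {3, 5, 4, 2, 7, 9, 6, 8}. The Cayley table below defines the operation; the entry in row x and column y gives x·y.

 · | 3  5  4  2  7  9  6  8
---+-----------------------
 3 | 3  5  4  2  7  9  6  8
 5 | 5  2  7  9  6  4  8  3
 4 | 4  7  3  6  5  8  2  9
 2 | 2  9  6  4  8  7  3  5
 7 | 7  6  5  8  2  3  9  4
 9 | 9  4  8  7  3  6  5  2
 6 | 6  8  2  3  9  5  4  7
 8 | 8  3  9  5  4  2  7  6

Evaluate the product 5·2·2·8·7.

5·2 = 9
9·2 = 7
7·8 = 4
4·7 = 5

5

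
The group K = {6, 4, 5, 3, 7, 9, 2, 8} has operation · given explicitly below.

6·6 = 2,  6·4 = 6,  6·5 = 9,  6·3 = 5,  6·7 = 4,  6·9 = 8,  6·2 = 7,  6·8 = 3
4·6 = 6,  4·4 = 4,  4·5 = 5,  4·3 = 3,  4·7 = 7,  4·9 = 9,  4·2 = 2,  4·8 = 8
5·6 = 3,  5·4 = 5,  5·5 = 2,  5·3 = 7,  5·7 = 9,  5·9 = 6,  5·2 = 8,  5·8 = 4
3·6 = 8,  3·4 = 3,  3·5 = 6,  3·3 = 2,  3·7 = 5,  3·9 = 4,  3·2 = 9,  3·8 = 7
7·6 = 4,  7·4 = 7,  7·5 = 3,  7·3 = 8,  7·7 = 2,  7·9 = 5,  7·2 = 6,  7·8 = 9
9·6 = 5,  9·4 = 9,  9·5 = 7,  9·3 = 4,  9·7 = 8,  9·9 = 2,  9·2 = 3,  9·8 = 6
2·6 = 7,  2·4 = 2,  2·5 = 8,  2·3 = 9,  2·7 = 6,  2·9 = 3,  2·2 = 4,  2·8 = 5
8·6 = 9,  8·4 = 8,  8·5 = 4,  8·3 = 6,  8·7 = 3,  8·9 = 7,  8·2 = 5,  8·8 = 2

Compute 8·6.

Read row 8, column 6: 8·6 = 9.

9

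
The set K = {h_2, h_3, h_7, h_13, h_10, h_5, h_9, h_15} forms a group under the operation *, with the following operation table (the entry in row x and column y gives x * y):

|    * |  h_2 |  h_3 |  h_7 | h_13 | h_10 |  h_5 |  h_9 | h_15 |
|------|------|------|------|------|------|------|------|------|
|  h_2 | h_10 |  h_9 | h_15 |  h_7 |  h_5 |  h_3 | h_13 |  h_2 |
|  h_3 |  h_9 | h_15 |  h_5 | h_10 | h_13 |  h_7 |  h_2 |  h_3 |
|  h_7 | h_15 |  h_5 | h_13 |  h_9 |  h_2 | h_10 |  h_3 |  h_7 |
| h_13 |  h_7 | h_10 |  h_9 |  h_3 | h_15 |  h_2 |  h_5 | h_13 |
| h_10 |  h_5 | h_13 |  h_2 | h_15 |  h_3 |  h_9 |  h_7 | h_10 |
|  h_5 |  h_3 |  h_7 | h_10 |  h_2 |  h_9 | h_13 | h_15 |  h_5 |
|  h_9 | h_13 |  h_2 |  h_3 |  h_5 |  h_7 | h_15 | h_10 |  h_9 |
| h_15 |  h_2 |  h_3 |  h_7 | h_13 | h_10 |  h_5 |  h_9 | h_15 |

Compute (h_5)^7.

h_9

h_5^1 = h_5
h_5^2 = h_5 * h_5 = h_13
h_5^3 = h_13 * h_5 = h_2
h_5^4 = h_2 * h_5 = h_3
h_5^5 = h_3 * h_5 = h_7
h_5^6 = h_7 * h_5 = h_10
h_5^7 = h_10 * h_5 = h_9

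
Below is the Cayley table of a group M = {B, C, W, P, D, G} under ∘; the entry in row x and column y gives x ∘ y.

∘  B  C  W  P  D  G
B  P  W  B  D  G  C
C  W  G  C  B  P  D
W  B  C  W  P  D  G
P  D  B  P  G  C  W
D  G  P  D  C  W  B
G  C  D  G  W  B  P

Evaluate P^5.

G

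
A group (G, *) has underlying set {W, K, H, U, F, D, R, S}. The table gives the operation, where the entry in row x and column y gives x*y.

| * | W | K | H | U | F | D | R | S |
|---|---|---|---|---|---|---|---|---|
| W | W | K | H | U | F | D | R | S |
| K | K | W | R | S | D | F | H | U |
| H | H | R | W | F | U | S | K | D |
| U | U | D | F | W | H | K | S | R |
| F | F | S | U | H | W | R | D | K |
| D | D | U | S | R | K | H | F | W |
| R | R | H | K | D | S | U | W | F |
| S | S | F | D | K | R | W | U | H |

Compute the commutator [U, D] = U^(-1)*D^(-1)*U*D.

H

Identity is W; from the table U^(-1) = U and D^(-1) = S.
U*S = R
R*U = D
D*D = H
(Structurally, G here is isomorphic to the dihedral group D_4.)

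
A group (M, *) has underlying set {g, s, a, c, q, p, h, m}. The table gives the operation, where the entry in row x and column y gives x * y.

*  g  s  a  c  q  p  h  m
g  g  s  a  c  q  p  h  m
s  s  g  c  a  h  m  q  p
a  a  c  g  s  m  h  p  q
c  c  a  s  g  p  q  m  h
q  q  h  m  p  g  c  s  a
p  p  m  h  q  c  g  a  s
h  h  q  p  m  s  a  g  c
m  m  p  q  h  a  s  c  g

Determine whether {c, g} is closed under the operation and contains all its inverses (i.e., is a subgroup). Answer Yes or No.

{c, g} contains the identity g.
Checking products: every product of two elements of {c, g} (read from the table) lies in {c, g}, so the set is closed.
In a finite group, a nonempty closed subset is a subgroup. So {c, g} ≤ M.

Yes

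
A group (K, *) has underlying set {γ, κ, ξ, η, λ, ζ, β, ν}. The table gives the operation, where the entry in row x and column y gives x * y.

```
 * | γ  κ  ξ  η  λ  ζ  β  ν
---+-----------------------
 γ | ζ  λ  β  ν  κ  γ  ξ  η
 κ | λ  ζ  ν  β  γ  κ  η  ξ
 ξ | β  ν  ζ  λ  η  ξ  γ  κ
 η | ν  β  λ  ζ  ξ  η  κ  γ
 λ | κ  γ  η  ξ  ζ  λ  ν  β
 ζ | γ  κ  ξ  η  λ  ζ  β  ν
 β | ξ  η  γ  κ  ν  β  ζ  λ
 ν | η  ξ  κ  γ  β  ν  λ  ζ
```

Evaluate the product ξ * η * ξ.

ξ * η = λ
λ * ξ = η
(Structurally, K here is isomorphic to the elementary abelian group (Z_2)^3.)

η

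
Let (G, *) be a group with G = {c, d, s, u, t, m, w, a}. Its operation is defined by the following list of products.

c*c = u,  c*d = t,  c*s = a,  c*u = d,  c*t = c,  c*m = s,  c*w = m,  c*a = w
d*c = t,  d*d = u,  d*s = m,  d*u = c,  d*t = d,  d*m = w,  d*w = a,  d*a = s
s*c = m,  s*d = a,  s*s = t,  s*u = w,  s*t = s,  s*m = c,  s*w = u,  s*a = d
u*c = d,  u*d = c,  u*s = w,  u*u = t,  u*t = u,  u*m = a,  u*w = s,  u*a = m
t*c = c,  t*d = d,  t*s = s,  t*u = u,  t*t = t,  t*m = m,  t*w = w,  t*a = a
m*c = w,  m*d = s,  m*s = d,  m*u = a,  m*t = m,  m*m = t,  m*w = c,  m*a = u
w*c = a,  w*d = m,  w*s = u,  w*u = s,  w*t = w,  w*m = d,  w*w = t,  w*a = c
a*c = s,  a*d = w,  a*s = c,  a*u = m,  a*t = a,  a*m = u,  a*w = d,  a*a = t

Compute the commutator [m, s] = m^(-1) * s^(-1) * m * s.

Identity is t; from the table m^(-1) = m and s^(-1) = s.
m * s = d
d * m = w
w * s = u

u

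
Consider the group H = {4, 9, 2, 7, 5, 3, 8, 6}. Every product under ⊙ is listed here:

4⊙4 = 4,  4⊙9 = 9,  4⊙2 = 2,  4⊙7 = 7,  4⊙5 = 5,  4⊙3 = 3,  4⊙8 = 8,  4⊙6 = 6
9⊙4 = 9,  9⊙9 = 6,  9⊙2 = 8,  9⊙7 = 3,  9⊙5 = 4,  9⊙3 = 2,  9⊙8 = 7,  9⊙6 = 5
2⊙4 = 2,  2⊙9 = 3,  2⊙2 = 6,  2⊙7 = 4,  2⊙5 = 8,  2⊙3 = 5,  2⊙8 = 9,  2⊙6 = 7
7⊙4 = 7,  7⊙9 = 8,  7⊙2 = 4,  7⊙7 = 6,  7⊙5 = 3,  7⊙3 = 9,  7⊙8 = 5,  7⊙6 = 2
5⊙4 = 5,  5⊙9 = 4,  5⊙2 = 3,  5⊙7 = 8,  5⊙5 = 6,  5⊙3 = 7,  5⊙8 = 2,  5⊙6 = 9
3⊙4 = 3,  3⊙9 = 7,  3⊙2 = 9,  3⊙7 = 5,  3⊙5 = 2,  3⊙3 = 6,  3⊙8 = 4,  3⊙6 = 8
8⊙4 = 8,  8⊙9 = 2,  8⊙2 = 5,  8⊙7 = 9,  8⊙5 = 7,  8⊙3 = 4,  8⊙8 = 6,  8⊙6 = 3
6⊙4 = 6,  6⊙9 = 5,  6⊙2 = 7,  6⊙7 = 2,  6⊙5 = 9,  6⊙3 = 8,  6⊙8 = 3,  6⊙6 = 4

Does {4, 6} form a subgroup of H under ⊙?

Yes

{4, 6} contains the identity 4.
Checking products: every product of two elements of {4, 6} (read from the table) lies in {4, 6}, so the set is closed.
In a finite group, a nonempty closed subset is a subgroup. So {4, 6} ≤ H.
(Structurally, H here is isomorphic to the quaternion group Q_8.)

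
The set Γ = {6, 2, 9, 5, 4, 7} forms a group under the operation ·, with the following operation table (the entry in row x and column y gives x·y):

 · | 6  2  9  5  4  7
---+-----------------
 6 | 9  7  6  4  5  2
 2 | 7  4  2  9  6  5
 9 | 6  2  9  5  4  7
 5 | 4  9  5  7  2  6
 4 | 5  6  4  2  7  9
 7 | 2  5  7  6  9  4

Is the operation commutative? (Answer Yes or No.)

Yes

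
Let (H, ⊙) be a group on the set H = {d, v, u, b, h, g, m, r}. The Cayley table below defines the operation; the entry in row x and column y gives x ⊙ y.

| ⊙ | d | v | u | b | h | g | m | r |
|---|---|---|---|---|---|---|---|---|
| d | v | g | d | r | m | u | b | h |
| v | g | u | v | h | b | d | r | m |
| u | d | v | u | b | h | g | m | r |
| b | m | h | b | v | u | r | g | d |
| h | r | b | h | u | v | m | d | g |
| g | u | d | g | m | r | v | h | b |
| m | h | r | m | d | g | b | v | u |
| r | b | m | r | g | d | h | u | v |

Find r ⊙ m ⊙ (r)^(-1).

The identity is u. In row r, the entry u sits in column m, so r^(-1) = m.
r ⊙ m = u
u ⊙ m = m

m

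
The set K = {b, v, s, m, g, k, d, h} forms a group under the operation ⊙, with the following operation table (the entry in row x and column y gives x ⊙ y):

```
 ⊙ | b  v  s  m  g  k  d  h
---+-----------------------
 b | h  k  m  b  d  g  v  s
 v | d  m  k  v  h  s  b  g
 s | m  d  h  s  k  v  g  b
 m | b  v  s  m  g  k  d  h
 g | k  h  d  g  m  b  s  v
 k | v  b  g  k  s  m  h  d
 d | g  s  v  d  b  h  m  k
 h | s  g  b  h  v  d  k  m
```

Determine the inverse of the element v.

First locate the identity: row m matches the header, so m is the identity.
Scan row v for m: v ⊙ v = m. Hence v^(-1) = v.
(Structurally, K here is isomorphic to the dihedral group D_4.)

v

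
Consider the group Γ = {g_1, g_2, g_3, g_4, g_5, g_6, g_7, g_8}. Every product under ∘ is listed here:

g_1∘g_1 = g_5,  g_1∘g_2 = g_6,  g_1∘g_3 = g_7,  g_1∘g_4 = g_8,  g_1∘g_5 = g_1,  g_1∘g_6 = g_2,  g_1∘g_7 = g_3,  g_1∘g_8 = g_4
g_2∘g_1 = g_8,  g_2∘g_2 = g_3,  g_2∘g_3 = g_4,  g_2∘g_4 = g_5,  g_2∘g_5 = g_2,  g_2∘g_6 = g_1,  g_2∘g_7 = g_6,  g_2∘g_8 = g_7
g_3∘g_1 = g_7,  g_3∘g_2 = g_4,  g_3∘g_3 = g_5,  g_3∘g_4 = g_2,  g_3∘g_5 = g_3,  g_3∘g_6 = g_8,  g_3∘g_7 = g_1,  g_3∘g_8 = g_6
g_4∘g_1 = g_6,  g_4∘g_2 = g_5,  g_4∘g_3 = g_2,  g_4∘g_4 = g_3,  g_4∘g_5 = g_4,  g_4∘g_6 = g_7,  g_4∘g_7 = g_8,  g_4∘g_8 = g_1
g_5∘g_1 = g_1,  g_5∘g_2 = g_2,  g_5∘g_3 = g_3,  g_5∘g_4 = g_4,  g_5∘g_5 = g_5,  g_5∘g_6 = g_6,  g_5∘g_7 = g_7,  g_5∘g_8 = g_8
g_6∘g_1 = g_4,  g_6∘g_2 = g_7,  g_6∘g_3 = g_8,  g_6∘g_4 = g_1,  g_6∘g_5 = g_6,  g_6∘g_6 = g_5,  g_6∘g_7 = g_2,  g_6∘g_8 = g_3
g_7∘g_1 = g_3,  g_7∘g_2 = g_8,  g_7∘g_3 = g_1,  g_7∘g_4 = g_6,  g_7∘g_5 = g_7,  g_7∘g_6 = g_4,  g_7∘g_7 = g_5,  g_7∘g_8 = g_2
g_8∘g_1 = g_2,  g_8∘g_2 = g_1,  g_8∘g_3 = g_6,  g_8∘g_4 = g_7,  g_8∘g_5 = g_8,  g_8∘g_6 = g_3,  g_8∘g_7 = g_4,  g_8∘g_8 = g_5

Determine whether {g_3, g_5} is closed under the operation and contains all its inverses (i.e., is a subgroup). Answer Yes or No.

{g_3, g_5} contains the identity g_5.
Checking products: every product of two elements of {g_3, g_5} (read from the table) lies in {g_3, g_5}, so the set is closed.
In a finite group, a nonempty closed subset is a subgroup. So {g_3, g_5} ≤ Γ.
(Structurally, Γ here is isomorphic to the dihedral group D_4.)

Yes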